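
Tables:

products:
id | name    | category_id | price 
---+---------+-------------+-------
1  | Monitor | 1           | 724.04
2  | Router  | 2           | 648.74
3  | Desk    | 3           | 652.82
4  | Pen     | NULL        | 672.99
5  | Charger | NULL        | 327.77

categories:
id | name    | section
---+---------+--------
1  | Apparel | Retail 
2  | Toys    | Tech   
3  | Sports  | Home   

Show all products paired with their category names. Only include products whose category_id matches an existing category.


INNER JOIN keeps only products rows whose category_id matches an id in categories. Walk through each product:
  - product 1 (Monitor): category_id=1 -> matches Apparel
  - product 2 (Router): category_id=2 -> matches Toys
  - product 3 (Desk): category_id=3 -> matches Sports
  - product 4 (Pen): category_id=NULL, no match -> dropped
  - product 5 (Charger): category_id=NULL, no match -> dropped
So 2 of 5 rows are dropped.

SQL:
SELECT a.name, b.name AS category
FROM products a
INNER JOIN categories b ON a.category_id = b.id

Result:
name    | category
--------+---------
Monitor | Apparel 
Router  | Toys    
Desk    | Sports  


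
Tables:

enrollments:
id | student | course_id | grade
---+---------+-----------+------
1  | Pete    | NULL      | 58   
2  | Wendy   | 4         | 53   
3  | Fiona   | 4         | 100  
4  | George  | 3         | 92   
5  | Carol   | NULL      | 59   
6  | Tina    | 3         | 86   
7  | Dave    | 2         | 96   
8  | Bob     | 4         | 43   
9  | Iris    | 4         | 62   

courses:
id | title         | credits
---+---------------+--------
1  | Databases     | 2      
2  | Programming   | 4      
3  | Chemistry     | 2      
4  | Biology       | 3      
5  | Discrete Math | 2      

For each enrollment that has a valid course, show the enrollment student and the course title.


INNER JOIN keeps only enrollments rows whose course_id matches an id in courses. Walk through each enrollment:
  - enrollment 1 (Pete): course_id=NULL, no match -> dropped
  - enrollment 2 (Wendy): course_id=4 -> matches Biology
  - enrollment 3 (Fiona): course_id=4 -> matches Biology
  - enrollment 4 (George): course_id=3 -> matches Chemistry
  - enrollment 5 (Carol): course_id=NULL, no match -> dropped
  - enrollment 6 (Tina): course_id=3 -> matches Chemistry
  - enrollment 7 (Dave): course_id=2 -> matches Programming
  - enrollment 8 (Bob): course_id=4 -> matches Biology
  - enrollment 9 (Iris): course_id=4 -> matches Biology
So 2 of 9 rows are dropped.

SQL:
SELECT a.student, b.title AS course
FROM enrollments a
INNER JOIN courses b ON a.course_id = b.id

Result:
student | course     
--------+------------
Wendy   | Biology    
Fiona   | Biology    
George  | Chemistry  
Tina    | Chemistry  
Dave    | Programming
Bob     | Biology    
Iris    | Biology    


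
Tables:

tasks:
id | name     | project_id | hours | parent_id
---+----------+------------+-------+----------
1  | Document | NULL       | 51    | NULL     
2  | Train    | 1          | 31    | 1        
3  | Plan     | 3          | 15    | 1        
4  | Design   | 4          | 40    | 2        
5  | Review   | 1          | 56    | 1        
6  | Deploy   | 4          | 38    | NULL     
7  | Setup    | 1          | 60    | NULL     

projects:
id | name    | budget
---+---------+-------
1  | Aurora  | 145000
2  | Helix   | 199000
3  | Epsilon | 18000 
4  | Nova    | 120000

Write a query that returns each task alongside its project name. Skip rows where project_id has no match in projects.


INNER JOIN keeps only tasks rows whose project_id matches an id in projects. Walk through each task:
  - task 1 (Document): project_id=NULL, no match -> dropped
  - task 2 (Train): project_id=1 -> matches Aurora
  - task 3 (Plan): project_id=3 -> matches Epsilon
  - task 4 (Design): project_id=4 -> matches Nova
  - task 5 (Review): project_id=1 -> matches Aurora
  - task 6 (Deploy): project_id=4 -> matches Nova
  - task 7 (Setup): project_id=1 -> matches Aurora
So 1 of 7 rows is dropped.

SQL:
SELECT a.name, b.name AS project
FROM tasks a
INNER JOIN projects b ON a.project_id = b.id

Result:
name   | project
-------+--------
Train  | Aurora 
Plan   | Epsilon
Design | Nova   
Review | Aurora 
Deploy | Nova   
Setup  | Aurora 


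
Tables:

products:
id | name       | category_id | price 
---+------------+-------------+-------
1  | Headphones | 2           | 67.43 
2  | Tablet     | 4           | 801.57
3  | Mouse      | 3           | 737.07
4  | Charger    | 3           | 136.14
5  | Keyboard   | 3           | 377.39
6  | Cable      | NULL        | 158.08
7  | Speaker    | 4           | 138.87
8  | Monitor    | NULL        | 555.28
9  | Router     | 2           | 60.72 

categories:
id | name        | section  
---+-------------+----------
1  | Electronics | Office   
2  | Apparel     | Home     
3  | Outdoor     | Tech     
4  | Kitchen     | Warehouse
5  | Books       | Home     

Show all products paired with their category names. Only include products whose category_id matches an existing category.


INNER JOIN keeps only products rows whose category_id matches an id in categories. Walk through each product:
  - product 1 (Headphones): category_id=2 -> matches Apparel
  - product 2 (Tablet): category_id=4 -> matches Kitchen
  - product 3 (Mouse): category_id=3 -> matches Outdoor
  - product 4 (Charger): category_id=3 -> matches Outdoor
  - product 5 (Keyboard): category_id=3 -> matches Outdoor
  - product 6 (Cable): category_id=NULL, no match -> dropped
  - product 7 (Speaker): category_id=4 -> matches Kitchen
  - product 8 (Monitor): category_id=NULL, no match -> dropped
  - product 9 (Router): category_id=2 -> matches Apparel
So 2 of 9 rows are dropped.

SQL:
SELECT a.name, b.name AS category
FROM products a
INNER JOIN categories b ON a.category_id = b.id

Result:
name       | category
-----------+---------
Headphones | Apparel 
Tablet     | Kitchen 
Mouse      | Outdoor 
Charger    | Outdoor 
Keyboard   | Outdoor 
Speaker    | Kitchen 
Router     | Apparel 


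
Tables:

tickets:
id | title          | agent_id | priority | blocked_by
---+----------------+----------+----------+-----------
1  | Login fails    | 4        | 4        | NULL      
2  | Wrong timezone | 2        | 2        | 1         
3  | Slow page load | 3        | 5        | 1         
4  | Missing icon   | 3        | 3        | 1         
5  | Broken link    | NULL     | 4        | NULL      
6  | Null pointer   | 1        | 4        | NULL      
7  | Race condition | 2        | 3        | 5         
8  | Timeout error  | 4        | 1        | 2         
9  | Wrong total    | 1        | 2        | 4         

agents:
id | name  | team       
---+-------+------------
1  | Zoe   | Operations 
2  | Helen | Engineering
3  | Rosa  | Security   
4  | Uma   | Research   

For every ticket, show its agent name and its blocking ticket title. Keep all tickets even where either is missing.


Two LEFT JOINs from the same base table tickets: one to agents via agent_id, one to tickets itself via blocked_by. Both are LEFT so every ticket is preserved.
Match against agents:
  - ticket 1 (Login fails): agent_id=4 -> matches Uma
  - ticket 2 (Wrong timezone): agent_id=2 -> matches Helen
  - ticket 3 (Slow page load): agent_id=3 -> matches Rosa
  - ticket 4 (Missing icon): agent_id=3 -> matches Rosa
  - ticket 5 (Broken link): agent_id=NULL, no match -> kept with NULL
  - ticket 6 (Null pointer): agent_id=1 -> matches Zoe
  - ticket 7 (Race condition): agent_id=2 -> matches Helen
  - ticket 8 (Timeout error): agent_id=4 -> matches Uma
  - ticket 9 (Wrong total): agent_id=1 -> matches Zoe
Match against tickets (self):
  - ticket 1 (Login fails): blocked_by=NULL -> NULL
  - ticket 2 (Wrong timezone): blocked_by=1 -> Login fails
  - ticket 3 (Slow page load): blocked_by=1 -> Login fails
  - ticket 4 (Missing icon): blocked_by=1 -> Login fails
  - ticket 5 (Broken link): blocked_by=NULL -> NULL
  - ticket 6 (Null pointer): blocked_by=NULL -> NULL
  - ticket 7 (Race condition): blocked_by=5 -> Broken link
  - ticket 8 (Timeout error): blocked_by=2 -> Wrong timezone
  - ticket 9 (Wrong total): blocked_by=4 -> Missing icon

SQL:
SELECT a.title, b.name AS agent, c.title AS blocked_by
FROM tickets a
LEFT JOIN agents b ON a.agent_id = b.id
LEFT JOIN tickets c ON a.blocked_by = c.id

Result:
title          | agent | blocked_by    
---------------+-------+---------------
Login fails    | Uma   | NULL          
Wrong timezone | Helen | Login fails   
Slow page load | Rosa  | Login fails   
Missing icon   | Rosa  | Login fails   
Broken link    | NULL  | NULL          
Null pointer   | Zoe   | NULL          
Race condition | Helen | Broken link   
Timeout error  | Uma   | Wrong timezone
Wrong total    | Zoe   | Missing icon  


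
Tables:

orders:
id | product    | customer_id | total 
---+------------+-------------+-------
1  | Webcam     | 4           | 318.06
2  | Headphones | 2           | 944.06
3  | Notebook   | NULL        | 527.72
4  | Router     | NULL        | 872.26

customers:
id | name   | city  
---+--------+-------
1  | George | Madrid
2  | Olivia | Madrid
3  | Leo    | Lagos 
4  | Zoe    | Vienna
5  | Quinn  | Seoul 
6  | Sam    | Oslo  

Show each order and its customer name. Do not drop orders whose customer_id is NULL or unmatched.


LEFT JOIN keeps every row from orders (the left table); where customer_id has no match in customers, the customer columns become NULL. Walk through each order:
  - order 1 (Webcam): customer_id=4 -> matches Zoe
  - order 2 (Headphones): customer_id=2 -> matches Olivia
  - order 3 (Notebook): customer_id=NULL, no match -> kept with NULL
  - order 4 (Router): customer_id=NULL, no match -> kept with NULL
All 4 rows appear; 2 have NULL customer.

SQL:
SELECT a.product, b.name AS customer
FROM orders a
LEFT JOIN customers b ON a.customer_id = b.id

Result:
product    | customer
-----------+---------
Webcam     | Zoe     
Headphones | Olivia  
Notebook   | NULL    
Router     | NULL    


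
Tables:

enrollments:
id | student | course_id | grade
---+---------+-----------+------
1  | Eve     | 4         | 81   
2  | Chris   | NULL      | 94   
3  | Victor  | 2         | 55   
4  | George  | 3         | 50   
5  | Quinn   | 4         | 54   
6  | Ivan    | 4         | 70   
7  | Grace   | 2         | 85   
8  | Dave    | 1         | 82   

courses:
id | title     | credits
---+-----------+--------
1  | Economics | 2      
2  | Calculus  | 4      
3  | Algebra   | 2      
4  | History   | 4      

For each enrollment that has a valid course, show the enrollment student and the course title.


INNER JOIN keeps only enrollments rows whose course_id matches an id in courses. Walk through each enrollment:
  - enrollment 1 (Eve): course_id=4 -> matches History
  - enrollment 2 (Chris): course_id=NULL, no match -> dropped
  - enrollment 3 (Victor): course_id=2 -> matches Calculus
  - enrollment 4 (George): course_id=3 -> matches Algebra
  - enrollment 5 (Quinn): course_id=4 -> matches History
  - enrollment 6 (Ivan): course_id=4 -> matches History
  - enrollment 7 (Grace): course_id=2 -> matches Calculus
  - enrollment 8 (Dave): course_id=1 -> matches Economics
So 1 of 8 rows is dropped.

SQL:
SELECT a.student, b.title AS course
FROM enrollments a
INNER JOIN courses b ON a.course_id = b.id

Result:
student | course   
--------+----------
Eve     | History  
Victor  | Calculus 
George  | Algebra  
Quinn   | History  
Ivan    | History  
Grace   | Calculus 
Dave    | Economics


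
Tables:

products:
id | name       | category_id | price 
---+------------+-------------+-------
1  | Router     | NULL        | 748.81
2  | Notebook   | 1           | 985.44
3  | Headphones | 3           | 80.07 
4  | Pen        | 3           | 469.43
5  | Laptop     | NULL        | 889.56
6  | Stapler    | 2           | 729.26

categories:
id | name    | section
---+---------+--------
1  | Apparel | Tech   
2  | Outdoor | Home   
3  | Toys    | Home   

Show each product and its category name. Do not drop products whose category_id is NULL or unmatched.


LEFT JOIN keeps every row from products (the left table); where category_id has no match in categories, the category columns become NULL. Walk through each product:
  - product 1 (Router): category_id=NULL, no match -> kept with NULL
  - product 2 (Notebook): category_id=1 -> matches Apparel
  - product 3 (Headphones): category_id=3 -> matches Toys
  - product 4 (Pen): category_id=3 -> matches Toys
  - product 5 (Laptop): category_id=NULL, no match -> kept with NULL
  - product 6 (Stapler): category_id=2 -> matches Outdoor
All 6 rows appear; 2 have NULL category.

SQL:
SELECT a.name, b.name AS category
FROM products a
LEFT JOIN categories b ON a.category_id = b.id

Result:
name       | category
-----------+---------
Router     | NULL    
Notebook   | Apparel 
Headphones | Toys    
Pen        | Toys    
Laptop     | NULL    
Stapler    | Outdoor 


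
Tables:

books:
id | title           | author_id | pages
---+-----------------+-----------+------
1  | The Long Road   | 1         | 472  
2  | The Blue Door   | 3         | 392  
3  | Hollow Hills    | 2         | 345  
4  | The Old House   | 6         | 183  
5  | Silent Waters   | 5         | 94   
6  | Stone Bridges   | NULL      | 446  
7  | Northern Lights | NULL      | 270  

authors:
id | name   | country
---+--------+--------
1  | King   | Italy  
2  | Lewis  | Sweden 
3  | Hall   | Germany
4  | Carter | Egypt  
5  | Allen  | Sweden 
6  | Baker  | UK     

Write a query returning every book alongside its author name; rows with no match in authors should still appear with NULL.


LEFT JOIN keeps every row from books (the left table); where author_id has no match in authors, the author columns become NULL. Walk through each book:
  - book 1 (The Long Road): author_id=1 -> matches King
  - book 2 (The Blue Door): author_id=3 -> matches Hall
  - book 3 (Hollow Hills): author_id=2 -> matches Lewis
  - book 4 (The Old House): author_id=6 -> matches Baker
  - book 5 (Silent Waters): author_id=5 -> matches Allen
  - book 6 (Stone Bridges): author_id=NULL, no match -> kept with NULL
  - book 7 (Northern Lights): author_id=NULL, no match -> kept with NULL
All 7 rows appear; 2 have NULL author.

SQL:
SELECT a.title, b.name AS author
FROM books a
LEFT JOIN authors b ON a.author_id = b.id

Result:
title           | author
----------------+-------
The Long Road   | King  
The Blue Door   | Hall  
Hollow Hills    | Lewis 
The Old House   | Baker 
Silent Waters   | Allen 
Stone Bridges   | NULL  
Northern Lights | NULL  


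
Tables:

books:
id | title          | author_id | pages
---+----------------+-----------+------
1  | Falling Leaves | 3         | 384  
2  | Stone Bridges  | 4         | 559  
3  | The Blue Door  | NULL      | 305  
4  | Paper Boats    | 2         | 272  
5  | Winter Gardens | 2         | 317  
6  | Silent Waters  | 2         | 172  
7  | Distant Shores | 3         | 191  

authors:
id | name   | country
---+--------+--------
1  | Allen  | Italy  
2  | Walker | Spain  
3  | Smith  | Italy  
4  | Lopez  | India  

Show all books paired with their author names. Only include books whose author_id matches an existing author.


INNER JOIN keeps only books rows whose author_id matches an id in authors. Walk through each book:
  - book 1 (Falling Leaves): author_id=3 -> matches Smith
  - book 2 (Stone Bridges): author_id=4 -> matches Lopez
  - book 3 (The Blue Door): author_id=NULL, no match -> dropped
  - book 4 (Paper Boats): author_id=2 -> matches Walker
  - book 5 (Winter Gardens): author_id=2 -> matches Walker
  - book 6 (Silent Waters): author_id=2 -> matches Walker
  - book 7 (Distant Shores): author_id=3 -> matches Smith
So 1 of 7 rows is dropped.

SQL:
SELECT a.title, b.name AS author
FROM books a
INNER JOIN authors b ON a.author_id = b.id

Result:
title          | author
---------------+-------
Falling Leaves | Smith 
Stone Bridges  | Lopez 
Paper Boats    | Walker
Winter Gardens | Walker
Silent Waters  | Walker
Distant Shores | Smith 


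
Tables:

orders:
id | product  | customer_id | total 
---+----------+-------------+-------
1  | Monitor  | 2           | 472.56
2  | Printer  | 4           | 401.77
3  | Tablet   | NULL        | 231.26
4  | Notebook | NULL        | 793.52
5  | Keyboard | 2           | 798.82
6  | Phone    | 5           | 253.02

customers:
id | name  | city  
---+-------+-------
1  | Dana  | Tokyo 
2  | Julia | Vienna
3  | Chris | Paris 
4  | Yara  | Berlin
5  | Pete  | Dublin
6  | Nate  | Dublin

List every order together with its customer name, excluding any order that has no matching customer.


INNER JOIN keeps only orders rows whose customer_id matches an id in customers. Walk through each order:
  - order 1 (Monitor): customer_id=2 -> matches Julia
  - order 2 (Printer): customer_id=4 -> matches Yara
  - order 3 (Tablet): customer_id=NULL, no match -> dropped
  - order 4 (Notebook): customer_id=NULL, no match -> dropped
  - order 5 (Keyboard): customer_id=2 -> matches Julia
  - order 6 (Phone): customer_id=5 -> matches Pete
So 2 of 6 rows are dropped.

SQL:
SELECT a.product, b.name AS customer
FROM orders a
INNER JOIN customers b ON a.customer_id = b.id

Result:
product  | customer
---------+---------
Monitor  | Julia   
Printer  | Yara    
Keyboard | Julia   
Phone    | Pete    


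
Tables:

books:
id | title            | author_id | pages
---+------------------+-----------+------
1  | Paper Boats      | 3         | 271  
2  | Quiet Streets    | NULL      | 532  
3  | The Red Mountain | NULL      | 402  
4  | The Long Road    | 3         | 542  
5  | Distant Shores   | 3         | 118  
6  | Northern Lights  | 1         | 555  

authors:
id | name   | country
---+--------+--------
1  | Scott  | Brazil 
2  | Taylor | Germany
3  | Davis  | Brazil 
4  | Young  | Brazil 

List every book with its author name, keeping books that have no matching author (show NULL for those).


LEFT JOIN keeps every row from books (the left table); where author_id has no match in authors, the author columns become NULL. Walk through each book:
  - book 1 (Paper Boats): author_id=3 -> matches Davis
  - book 2 (Quiet Streets): author_id=NULL, no match -> kept with NULL
  - book 3 (The Red Mountain): author_id=NULL, no match -> kept with NULL
  - book 4 (The Long Road): author_id=3 -> matches Davis
  - book 5 (Distant Shores): author_id=3 -> matches Davis
  - book 6 (Northern Lights): author_id=1 -> matches Scott
All 6 rows appear; 2 have NULL author.

SQL:
SELECT a.title, b.name AS author
FROM books a
LEFT JOIN authors b ON a.author_id = b.id

Result:
title            | author
-----------------+-------
Paper Boats      | Davis 
Quiet Streets    | NULL  
The Red Mountain | NULL  
The Long Road    | Davis 
Distant Shores   | Davis 
Northern Lights  | Scott 


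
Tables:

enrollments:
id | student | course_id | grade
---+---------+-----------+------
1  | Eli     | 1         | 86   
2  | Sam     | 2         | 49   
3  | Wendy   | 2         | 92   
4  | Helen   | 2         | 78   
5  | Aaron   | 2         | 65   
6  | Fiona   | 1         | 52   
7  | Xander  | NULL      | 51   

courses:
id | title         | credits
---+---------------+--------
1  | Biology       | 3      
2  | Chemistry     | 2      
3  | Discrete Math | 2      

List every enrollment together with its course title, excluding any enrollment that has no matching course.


INNER JOIN keeps only enrollments rows whose course_id matches an id in courses. Walk through each enrollment:
  - enrollment 1 (Eli): course_id=1 -> matches Biology
  - enrollment 2 (Sam): course_id=2 -> matches Chemistry
  - enrollment 3 (Wendy): course_id=2 -> matches Chemistry
  - enrollment 4 (Helen): course_id=2 -> matches Chemistry
  - enrollment 5 (Aaron): course_id=2 -> matches Chemistry
  - enrollment 6 (Fiona): course_id=1 -> matches Biology
  - enrollment 7 (Xander): course_id=NULL, no match -> dropped
So 1 of 7 rows is dropped.

SQL:
SELECT a.student, b.title AS course
FROM enrollments a
INNER JOIN courses b ON a.course_id = b.id

Result:
student | course   
--------+----------
Eli     | Biology  
Sam     | Chemistry
Wendy   | Chemistry
Helen   | Chemistry
Aaron   | Chemistry
Fiona   | Biology  


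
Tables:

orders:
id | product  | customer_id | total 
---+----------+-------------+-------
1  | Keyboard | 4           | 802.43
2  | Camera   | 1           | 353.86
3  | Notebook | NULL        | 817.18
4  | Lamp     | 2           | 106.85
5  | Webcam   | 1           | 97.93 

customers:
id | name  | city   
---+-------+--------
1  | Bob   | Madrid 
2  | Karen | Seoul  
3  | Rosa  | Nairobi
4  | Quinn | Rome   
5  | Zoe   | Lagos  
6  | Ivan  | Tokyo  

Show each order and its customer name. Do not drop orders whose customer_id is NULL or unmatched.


LEFT JOIN keeps every row from orders (the left table); where customer_id has no match in customers, the customer columns become NULL. Walk through each order:
  - order 1 (Keyboard): customer_id=4 -> matches Quinn
  - order 2 (Camera): customer_id=1 -> matches Bob
  - order 3 (Notebook): customer_id=NULL, no match -> kept with NULL
  - order 4 (Lamp): customer_id=2 -> matches Karen
  - order 5 (Webcam): customer_id=1 -> matches Bob
All 5 rows appear; 1 has NULL customer.

SQL:
SELECT a.product, b.name AS customer
FROM orders a
LEFT JOIN customers b ON a.customer_id = b.id

Result:
product  | customer
---------+---------
Keyboard | Quinn   
Camera   | Bob     
Notebook | NULL    
Lamp     | Karen   
Webcam   | Bob     


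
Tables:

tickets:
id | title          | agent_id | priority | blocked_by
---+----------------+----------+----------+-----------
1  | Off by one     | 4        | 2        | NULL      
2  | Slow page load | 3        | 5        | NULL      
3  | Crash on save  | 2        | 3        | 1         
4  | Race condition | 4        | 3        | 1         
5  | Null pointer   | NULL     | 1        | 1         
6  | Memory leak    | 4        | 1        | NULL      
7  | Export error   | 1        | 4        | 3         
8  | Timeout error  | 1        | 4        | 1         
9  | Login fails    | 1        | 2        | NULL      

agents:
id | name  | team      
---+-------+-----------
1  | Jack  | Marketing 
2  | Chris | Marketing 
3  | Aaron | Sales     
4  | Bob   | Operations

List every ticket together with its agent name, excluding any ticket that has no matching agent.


INNER JOIN keeps only tickets rows whose agent_id matches an id in agents. Walk through each ticket:
  - ticket 1 (Off by one): agent_id=4 -> matches Bob
  - ticket 2 (Slow page load): agent_id=3 -> matches Aaron
  - ticket 3 (Crash on save): agent_id=2 -> matches Chris
  - ticket 4 (Race condition): agent_id=4 -> matches Bob
  - ticket 5 (Null pointer): agent_id=NULL, no match -> dropped
  - ticket 6 (Memory leak): agent_id=4 -> matches Bob
  - ticket 7 (Export error): agent_id=1 -> matches Jack
  - ticket 8 (Timeout error): agent_id=1 -> matches Jack
  - ticket 9 (Login fails): agent_id=1 -> matches Jack
So 1 of 9 rows is dropped.

SQL:
SELECT a.title, b.name AS agent
FROM tickets a
INNER JOIN agents b ON a.agent_id = b.id

Result:
title          | agent
---------------+------
Off by one     | Bob  
Slow page load | Aaron
Crash on save  | Chris
Race condition | Bob  
Memory leak    | Bob  
Export error   | Jack 
Timeout error  | Jack 
Login fails    | Jack 


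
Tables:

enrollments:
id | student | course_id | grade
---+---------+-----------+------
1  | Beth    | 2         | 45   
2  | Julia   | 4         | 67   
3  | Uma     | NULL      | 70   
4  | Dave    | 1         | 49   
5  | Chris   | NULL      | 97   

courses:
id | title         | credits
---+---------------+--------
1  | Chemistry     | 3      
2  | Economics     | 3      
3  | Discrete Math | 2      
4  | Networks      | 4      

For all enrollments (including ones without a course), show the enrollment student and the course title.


LEFT JOIN keeps every row from enrollments (the left table); where course_id has no match in courses, the course columns become NULL. Walk through each enrollment:
  - enrollment 1 (Beth): course_id=2 -> matches Economics
  - enrollment 2 (Julia): course_id=4 -> matches Networks
  - enrollment 3 (Uma): course_id=NULL, no match -> kept with NULL
  - enrollment 4 (Dave): course_id=1 -> matches Chemistry
  - enrollment 5 (Chris): course_id=NULL, no match -> kept with NULL
All 5 rows appear; 2 have NULL course.

SQL:
SELECT a.student, b.title AS course
FROM enrollments a
LEFT JOIN courses b ON a.course_id = b.id

Result:
student | course   
--------+----------
Beth    | Economics
Julia   | Networks 
Uma     | NULL     
Dave    | Chemistry
Chris   | NULL     


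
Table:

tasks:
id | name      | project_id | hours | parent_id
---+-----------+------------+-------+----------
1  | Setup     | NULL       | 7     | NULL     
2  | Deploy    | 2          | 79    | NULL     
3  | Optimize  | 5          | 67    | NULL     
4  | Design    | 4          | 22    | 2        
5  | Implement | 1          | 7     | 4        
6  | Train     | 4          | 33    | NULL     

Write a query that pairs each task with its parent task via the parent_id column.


This is a self-join: tasks is joined to a second copy of itself, matching each row's parent_id to another row's id. Use LEFT JOIN so rows with parent_id=NULL are kept.
  - task 1 (Setup): parent_id=NULL -> NULL
  - task 2 (Deploy): parent_id=NULL -> NULL
  - task 3 (Optimize): parent_id=NULL -> NULL
  - task 4 (Design): parent_id=2 -> Deploy
  - task 5 (Implement): parent_id=4 -> Design
  - task 6 (Train): parent_id=NULL -> NULL

SQL:
SELECT a.name AS item, b.name AS parent
FROM tasks a
LEFT JOIN tasks b ON a.parent_id = b.id

Result:
item      | parent
----------+-------
Setup     | NULL  
Deploy    | NULL  
Optimize  | NULL  
Design    | Deploy
Implement | Design
Train     | NULL  


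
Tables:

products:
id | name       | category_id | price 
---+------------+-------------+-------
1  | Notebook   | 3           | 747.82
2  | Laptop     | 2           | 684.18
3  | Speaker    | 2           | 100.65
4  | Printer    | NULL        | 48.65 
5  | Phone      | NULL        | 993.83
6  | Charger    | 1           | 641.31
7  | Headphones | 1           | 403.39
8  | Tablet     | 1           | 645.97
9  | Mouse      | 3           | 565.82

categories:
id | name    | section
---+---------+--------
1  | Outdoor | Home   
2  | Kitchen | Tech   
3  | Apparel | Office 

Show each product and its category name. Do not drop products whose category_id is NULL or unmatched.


LEFT JOIN keeps every row from products (the left table); where category_id has no match in categories, the category columns become NULL. Walk through each product:
  - product 1 (Notebook): category_id=3 -> matches Apparel
  - product 2 (Laptop): category_id=2 -> matches Kitchen
  - product 3 (Speaker): category_id=2 -> matches Kitchen
  - product 4 (Printer): category_id=NULL, no match -> kept with NULL
  - product 5 (Phone): category_id=NULL, no match -> kept with NULL
  - product 6 (Charger): category_id=1 -> matches Outdoor
  - product 7 (Headphones): category_id=1 -> matches Outdoor
  - product 8 (Tablet): category_id=1 -> matches Outdoor
  - product 9 (Mouse): category_id=3 -> matches Apparel
All 9 rows appear; 2 have NULL category.

SQL:
SELECT a.name, b.name AS category
FROM products a
LEFT JOIN categories b ON a.category_id = b.id

Result:
name       | category
-----------+---------
Notebook   | Apparel 
Laptop     | Kitchen 
Speaker    | Kitchen 
Printer    | NULL    
Phone      | NULL    
Charger    | Outdoor 
Headphones | Outdoor 
Tablet     | Outdoor 
Mouse      | Apparel 


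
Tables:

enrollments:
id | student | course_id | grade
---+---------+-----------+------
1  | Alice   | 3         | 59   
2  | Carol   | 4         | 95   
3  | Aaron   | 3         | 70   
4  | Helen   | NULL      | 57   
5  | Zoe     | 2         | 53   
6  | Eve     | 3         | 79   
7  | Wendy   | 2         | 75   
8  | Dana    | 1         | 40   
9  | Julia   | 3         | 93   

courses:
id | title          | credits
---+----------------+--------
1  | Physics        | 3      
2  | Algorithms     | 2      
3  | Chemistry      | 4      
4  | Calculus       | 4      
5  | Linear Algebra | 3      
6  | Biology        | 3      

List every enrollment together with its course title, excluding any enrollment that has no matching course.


INNER JOIN keeps only enrollments rows whose course_id matches an id in courses. Walk through each enrollment:
  - enrollment 1 (Alice): course_id=3 -> matches Chemistry
  - enrollment 2 (Carol): course_id=4 -> matches Calculus
  - enrollment 3 (Aaron): course_id=3 -> matches Chemistry
  - enrollment 4 (Helen): course_id=NULL, no match -> dropped
  - enrollment 5 (Zoe): course_id=2 -> matches Algorithms
  - enrollment 6 (Eve): course_id=3 -> matches Chemistry
  - enrollment 7 (Wendy): course_id=2 -> matches Algorithms
  - enrollment 8 (Dana): course_id=1 -> matches Physics
  - enrollment 9 (Julia): course_id=3 -> matches Chemistry
So 1 of 9 rows is dropped.

SQL:
SELECT a.student, b.title AS course
FROM enrollments a
INNER JOIN courses b ON a.course_id = b.id

Result:
student | course    
--------+-----------
Alice   | Chemistry 
Carol   | Calculus  
Aaron   | Chemistry 
Zoe     | Algorithms
Eve     | Chemistry 
Wendy   | Algorithms
Dana    | Physics   
Julia   | Chemistry 


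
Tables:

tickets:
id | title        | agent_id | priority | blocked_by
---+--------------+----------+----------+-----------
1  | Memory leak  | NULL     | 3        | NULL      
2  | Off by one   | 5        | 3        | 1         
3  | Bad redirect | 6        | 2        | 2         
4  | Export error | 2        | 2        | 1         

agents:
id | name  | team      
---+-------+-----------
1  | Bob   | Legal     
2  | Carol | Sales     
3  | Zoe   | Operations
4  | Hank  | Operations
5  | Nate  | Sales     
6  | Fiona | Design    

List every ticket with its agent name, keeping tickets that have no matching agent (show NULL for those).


LEFT JOIN keeps every row from tickets (the left table); where agent_id has no match in agents, the agent columns become NULL. Walk through each ticket:
  - ticket 1 (Memory leak): agent_id=NULL, no match -> kept with NULL
  - ticket 2 (Off by one): agent_id=5 -> matches Nate
  - ticket 3 (Bad redirect): agent_id=6 -> matches Fiona
  - ticket 4 (Export error): agent_id=2 -> matches Carol
All 4 rows appear; 1 has NULL agent.

SQL:
SELECT a.title, b.name AS agent
FROM tickets a
LEFT JOIN agents b ON a.agent_id = b.id

Result:
title        | agent
-------------+------
Memory leak  | NULL 
Off by one   | Nate 
Bad redirect | Fiona
Export error | Carol


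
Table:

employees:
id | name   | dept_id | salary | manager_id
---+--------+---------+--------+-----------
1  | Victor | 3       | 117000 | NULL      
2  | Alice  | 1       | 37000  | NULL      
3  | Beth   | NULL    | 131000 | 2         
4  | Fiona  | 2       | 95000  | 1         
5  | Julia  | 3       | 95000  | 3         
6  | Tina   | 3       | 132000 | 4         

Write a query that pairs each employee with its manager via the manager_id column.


This is a self-join: employees is joined to a second copy of itself, matching each row's manager_id to another row's id. Use LEFT JOIN so rows with manager_id=NULL are kept.
  - employee 1 (Victor): manager_id=NULL -> NULL
  - employee 2 (Alice): manager_id=NULL -> NULL
  - employee 3 (Beth): manager_id=2 -> Alice
  - employee 4 (Fiona): manager_id=1 -> Victor
  - employee 5 (Julia): manager_id=3 -> Beth
  - employee 6 (Tina): manager_id=4 -> Fiona

SQL:
SELECT a.name AS item, b.name AS manager
FROM employees a
LEFT JOIN employees b ON a.manager_id = b.id

Result:
item   | manager
-------+--------
Victor | NULL   
Alice  | NULL   
Beth   | Alice  
Fiona  | Victor 
Julia  | Beth   
Tina   | Fiona  


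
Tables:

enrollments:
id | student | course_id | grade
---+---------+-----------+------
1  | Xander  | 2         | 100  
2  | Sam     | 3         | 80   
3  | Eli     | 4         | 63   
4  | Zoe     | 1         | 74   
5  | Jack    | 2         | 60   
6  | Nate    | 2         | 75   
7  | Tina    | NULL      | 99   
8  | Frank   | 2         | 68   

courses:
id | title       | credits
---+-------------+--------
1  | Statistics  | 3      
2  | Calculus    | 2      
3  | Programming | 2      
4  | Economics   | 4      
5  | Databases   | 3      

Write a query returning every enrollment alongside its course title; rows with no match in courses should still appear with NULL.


LEFT JOIN keeps every row from enrollments (the left table); where course_id has no match in courses, the course columns become NULL. Walk through each enrollment:
  - enrollment 1 (Xander): course_id=2 -> matches Calculus
  - enrollment 2 (Sam): course_id=3 -> matches Programming
  - enrollment 3 (Eli): course_id=4 -> matches Economics
  - enrollment 4 (Zoe): course_id=1 -> matches Statistics
  - enrollment 5 (Jack): course_id=2 -> matches Calculus
  - enrollment 6 (Nate): course_id=2 -> matches Calculus
  - enrollment 7 (Tina): course_id=NULL, no match -> kept with NULL
  - enrollment 8 (Frank): course_id=2 -> matches Calculus
All 8 rows appear; 1 has NULL course.

SQL:
SELECT a.student, b.title AS course
FROM enrollments a
LEFT JOIN courses b ON a.course_id = b.id

Result:
student | course     
--------+------------
Xander  | Calculus   
Sam     | Programming
Eli     | Economics  
Zoe     | Statistics 
Jack    | Calculus   
Nate    | Calculus   
Tina    | NULL       
Frank   | Calculus   


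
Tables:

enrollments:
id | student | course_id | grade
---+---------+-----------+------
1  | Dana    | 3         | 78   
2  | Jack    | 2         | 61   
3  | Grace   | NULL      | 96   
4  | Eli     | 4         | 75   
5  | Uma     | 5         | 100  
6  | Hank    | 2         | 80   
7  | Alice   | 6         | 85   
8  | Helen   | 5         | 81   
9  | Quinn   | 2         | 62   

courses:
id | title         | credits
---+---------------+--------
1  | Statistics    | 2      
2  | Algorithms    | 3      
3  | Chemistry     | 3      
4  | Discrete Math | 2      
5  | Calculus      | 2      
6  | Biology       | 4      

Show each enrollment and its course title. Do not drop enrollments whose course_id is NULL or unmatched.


LEFT JOIN keeps every row from enrollments (the left table); where course_id has no match in courses, the course columns become NULL. Walk through each enrollment:
  - enrollment 1 (Dana): course_id=3 -> matches Chemistry
  - enrollment 2 (Jack): course_id=2 -> matches Algorithms
  - enrollment 3 (Grace): course_id=NULL, no match -> kept with NULL
  - enrollment 4 (Eli): course_id=4 -> matches Discrete Math
  - enrollment 5 (Uma): course_id=5 -> matches Calculus
  - enrollment 6 (Hank): course_id=2 -> matches Algorithms
  - enrollment 7 (Alice): course_id=6 -> matches Biology
  - enrollment 8 (Helen): course_id=5 -> matches Calculus
  - enrollment 9 (Quinn): course_id=2 -> matches Algorithms
All 9 rows appear; 1 has NULL course.

SQL:
SELECT a.student, b.title AS course
FROM enrollments a
LEFT JOIN courses b ON a.course_id = b.id

Result:
student | course       
--------+--------------
Dana    | Chemistry    
Jack    | Algorithms   
Grace   | NULL         
Eli     | Discrete Math
Uma     | Calculus     
Hank    | Algorithms   
Alice   | Biology      
Helen   | Calculus     
Quinn   | Algorithms   


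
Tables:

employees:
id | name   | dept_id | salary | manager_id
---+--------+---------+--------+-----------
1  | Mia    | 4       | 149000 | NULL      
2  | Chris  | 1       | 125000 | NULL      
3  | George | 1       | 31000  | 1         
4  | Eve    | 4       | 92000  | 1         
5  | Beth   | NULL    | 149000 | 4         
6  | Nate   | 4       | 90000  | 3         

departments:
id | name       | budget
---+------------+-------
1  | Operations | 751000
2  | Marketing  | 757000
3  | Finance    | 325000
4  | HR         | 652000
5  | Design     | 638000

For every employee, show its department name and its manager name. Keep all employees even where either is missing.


Two LEFT JOINs from the same base table employees: one to departments via dept_id, one to employees itself via manager_id. Both are LEFT so every employee is preserved.
Match against departments:
  - employee 1 (Mia): dept_id=4 -> matches HR
  - employee 2 (Chris): dept_id=1 -> matches Operations
  - employee 3 (George): dept_id=1 -> matches Operations
  - employee 4 (Eve): dept_id=4 -> matches HR
  - employee 5 (Beth): dept_id=NULL, no match -> kept with NULL
  - employee 6 (Nate): dept_id=4 -> matches HR
Match against employees (self):
  - employee 1 (Mia): manager_id=NULL -> NULL
  - employee 2 (Chris): manager_id=NULL -> NULL
  - employee 3 (George): manager_id=1 -> Mia
  - employee 4 (Eve): manager_id=1 -> Mia
  - employee 5 (Beth): manager_id=4 -> Eve
  - employee 6 (Nate): manager_id=3 -> George

SQL:
SELECT a.name, b.name AS department, c.name AS manager
FROM employees a
LEFT JOIN departments b ON a.dept_id = b.id
LEFT JOIN employees c ON a.manager_id = c.id

Result:
name   | department | manager
-------+------------+--------
Mia    | HR         | NULL   
Chris  | Operations | NULL   
George | Operations | Mia    
Eve    | HR         | Mia    
Beth   | NULL       | Eve    
Nate   | HR         | George 


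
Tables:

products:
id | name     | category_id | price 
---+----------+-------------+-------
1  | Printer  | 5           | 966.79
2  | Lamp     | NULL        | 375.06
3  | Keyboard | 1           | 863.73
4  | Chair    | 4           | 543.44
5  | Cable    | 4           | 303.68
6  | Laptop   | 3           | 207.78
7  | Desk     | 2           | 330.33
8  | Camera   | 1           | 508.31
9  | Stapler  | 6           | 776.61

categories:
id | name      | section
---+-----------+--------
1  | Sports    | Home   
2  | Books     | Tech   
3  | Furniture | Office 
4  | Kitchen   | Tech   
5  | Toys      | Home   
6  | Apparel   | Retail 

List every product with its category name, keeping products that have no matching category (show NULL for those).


LEFT JOIN keeps every row from products (the left table); where category_id has no match in categories, the category columns become NULL. Walk through each product:
  - product 1 (Printer): category_id=5 -> matches Toys
  - product 2 (Lamp): category_id=NULL, no match -> kept with NULL
  - product 3 (Keyboard): category_id=1 -> matches Sports
  - product 4 (Chair): category_id=4 -> matches Kitchen
  - product 5 (Cable): category_id=4 -> matches Kitchen
  - product 6 (Laptop): category_id=3 -> matches Furniture
  - product 7 (Desk): category_id=2 -> matches Books
  - product 8 (Camera): category_id=1 -> matches Sports
  - product 9 (Stapler): category_id=6 -> matches Apparel
All 9 rows appear; 1 has NULL category.

SQL:
SELECT a.name, b.name AS category
FROM products a
LEFT JOIN categories b ON a.category_id = b.id

Result:
name     | category 
---------+----------
Printer  | Toys     
Lamp     | NULL     
Keyboard | Sports   
Chair    | Kitchen  
Cable    | Kitchen  
Laptop   | Furniture
Desk     | Books    
Camera   | Sports   
Stapler  | Apparel  


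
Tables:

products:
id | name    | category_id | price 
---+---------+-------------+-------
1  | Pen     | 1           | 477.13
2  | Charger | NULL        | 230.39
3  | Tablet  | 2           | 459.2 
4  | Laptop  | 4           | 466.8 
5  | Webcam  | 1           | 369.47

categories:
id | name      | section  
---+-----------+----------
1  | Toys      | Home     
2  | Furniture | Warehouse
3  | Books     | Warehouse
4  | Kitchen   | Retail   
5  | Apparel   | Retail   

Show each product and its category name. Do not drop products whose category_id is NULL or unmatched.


LEFT JOIN keeps every row from products (the left table); where category_id has no match in categories, the category columns become NULL. Walk through each product:
  - product 1 (Pen): category_id=1 -> matches Toys
  - product 2 (Charger): category_id=NULL, no match -> kept with NULL
  - product 3 (Tablet): category_id=2 -> matches Furniture
  - product 4 (Laptop): category_id=4 -> matches Kitchen
  - product 5 (Webcam): category_id=1 -> matches Toys
All 5 rows appear; 1 has NULL category.

SQL:
SELECT a.name, b.name AS category
FROM products a
LEFT JOIN categories b ON a.category_id = b.id

Result:
name    | category 
--------+----------
Pen     | Toys     
Charger | NULL     
Tablet  | Furniture
Laptop  | Kitchen  
Webcam  | Toys     


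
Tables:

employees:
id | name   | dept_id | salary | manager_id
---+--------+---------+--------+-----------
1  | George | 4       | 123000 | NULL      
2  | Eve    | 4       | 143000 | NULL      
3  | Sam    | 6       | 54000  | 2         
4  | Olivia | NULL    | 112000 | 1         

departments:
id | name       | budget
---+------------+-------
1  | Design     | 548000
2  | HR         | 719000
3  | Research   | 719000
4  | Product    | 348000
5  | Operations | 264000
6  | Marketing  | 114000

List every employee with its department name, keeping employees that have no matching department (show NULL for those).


LEFT JOIN keeps every row from employees (the left table); where dept_id has no match in departments, the department columns become NULL. Walk through each employee:
  - employee 1 (George): dept_id=4 -> matches Product
  - employee 2 (Eve): dept_id=4 -> matches Product
  - employee 3 (Sam): dept_id=6 -> matches Marketing
  - employee 4 (Olivia): dept_id=NULL, no match -> kept with NULL
All 4 rows appear; 1 has NULL department.

SQL:
SELECT a.name, b.name AS department
FROM employees a
LEFT JOIN departments b ON a.dept_id = b.id

Result:
name   | department
-------+-----------
George | Product   
Eve    | Product   
Sam    | Marketing 
Olivia | NULL      
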